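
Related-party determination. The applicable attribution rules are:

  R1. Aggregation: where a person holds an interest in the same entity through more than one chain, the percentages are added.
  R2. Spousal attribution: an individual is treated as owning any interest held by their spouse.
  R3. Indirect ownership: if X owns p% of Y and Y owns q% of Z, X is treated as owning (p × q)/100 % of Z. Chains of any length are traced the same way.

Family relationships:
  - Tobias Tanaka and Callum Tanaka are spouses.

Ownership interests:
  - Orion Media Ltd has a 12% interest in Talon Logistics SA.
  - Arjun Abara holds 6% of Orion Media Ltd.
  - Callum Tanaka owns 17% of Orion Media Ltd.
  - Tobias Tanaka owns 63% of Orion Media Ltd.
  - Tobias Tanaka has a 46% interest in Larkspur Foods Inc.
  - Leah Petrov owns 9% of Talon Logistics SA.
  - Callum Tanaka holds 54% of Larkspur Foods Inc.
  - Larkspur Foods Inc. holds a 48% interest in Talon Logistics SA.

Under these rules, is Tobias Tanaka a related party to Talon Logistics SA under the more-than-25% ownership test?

By spousal attribution (R2), Tobias Tanaka is treated as also owning Callum Tanaka's interest in Larkspur Foods Inc, giving 46% + 54% = 100%.
By spousal attribution (R2), Tobias Tanaka is treated as also owning Callum Tanaka's interest in Orion Media Ltd, giving 63% + 17% = 80%.
Chain via Larkspur Foods Inc. (R3): 100% × 48% = 48% of Talon Logistics SA.
Chain via Orion Media Ltd (R3): 80% × 12% = 9.6% of Talon Logistics SA.
Aggregating (R1): 48% + 9.6% = 57.6%.
57.6% exceeds the 25% threshold, so Tobias is a related party to Talon Logistics SA.

Yes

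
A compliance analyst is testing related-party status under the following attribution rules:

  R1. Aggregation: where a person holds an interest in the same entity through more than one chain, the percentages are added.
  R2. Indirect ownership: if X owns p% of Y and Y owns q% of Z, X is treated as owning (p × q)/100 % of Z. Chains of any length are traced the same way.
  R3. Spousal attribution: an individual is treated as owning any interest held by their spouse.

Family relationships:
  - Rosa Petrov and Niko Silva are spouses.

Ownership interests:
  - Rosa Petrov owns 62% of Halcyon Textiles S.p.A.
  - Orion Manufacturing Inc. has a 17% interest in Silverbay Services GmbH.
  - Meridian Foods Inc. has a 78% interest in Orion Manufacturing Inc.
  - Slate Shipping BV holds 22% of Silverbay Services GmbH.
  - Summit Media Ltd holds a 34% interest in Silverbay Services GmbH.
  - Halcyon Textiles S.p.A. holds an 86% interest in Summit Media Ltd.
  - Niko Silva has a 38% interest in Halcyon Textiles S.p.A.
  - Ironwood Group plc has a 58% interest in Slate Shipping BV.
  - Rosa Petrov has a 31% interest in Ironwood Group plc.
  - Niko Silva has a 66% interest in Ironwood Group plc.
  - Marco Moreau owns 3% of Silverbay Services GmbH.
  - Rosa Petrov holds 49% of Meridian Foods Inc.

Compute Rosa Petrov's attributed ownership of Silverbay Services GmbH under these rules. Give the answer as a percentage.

48.1146%

By spousal attribution (R3), Rosa Petrov is treated as also owning Niko Silva's interest in Ironwood Group plc, giving 31% + 66% = 97%.
By spousal attribution (R3), Rosa Petrov is treated as also owning Niko Silva's interest in Halcyon Textiles S.p.A, giving 62% + 38% = 100%.
Chain via Meridian Foods Inc. → Orion Manufacturing Inc. (R2): 49% × 78% × 17% = 6.4974% of Silverbay Services GmbH.
Chain via Ironwood Group plc → Slate Shipping BV (R2): 97% × 58% × 22% = 12.3772% of Silverbay Services GmbH.
Chain via Halcyon Textiles S.p.A. → Summit Media Ltd (R2): 100% × 86% × 34% = 29.24% of Silverbay Services GmbH.
Aggregating (R1): 6.4974% + 12.3772% + 29.24% = 48.1146%.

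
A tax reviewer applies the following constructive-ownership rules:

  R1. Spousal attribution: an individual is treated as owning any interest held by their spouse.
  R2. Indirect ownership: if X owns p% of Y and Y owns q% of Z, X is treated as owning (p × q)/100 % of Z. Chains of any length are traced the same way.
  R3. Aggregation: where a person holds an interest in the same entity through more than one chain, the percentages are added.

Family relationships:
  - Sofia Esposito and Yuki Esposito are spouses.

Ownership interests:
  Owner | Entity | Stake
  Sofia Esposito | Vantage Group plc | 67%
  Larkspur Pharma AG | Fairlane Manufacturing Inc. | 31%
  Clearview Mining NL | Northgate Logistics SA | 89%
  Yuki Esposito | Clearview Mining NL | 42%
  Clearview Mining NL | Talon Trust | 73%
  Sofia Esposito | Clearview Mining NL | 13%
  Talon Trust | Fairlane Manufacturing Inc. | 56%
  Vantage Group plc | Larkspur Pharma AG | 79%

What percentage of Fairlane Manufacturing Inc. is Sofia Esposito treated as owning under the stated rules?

By spousal attribution (R1), Sofia Esposito is treated as also owning Yuki Esposito's interest in Clearview Mining NL, giving 13% + 42% = 55%.
Chain via Vantage Group plc → Larkspur Pharma AG (R2): 67% × 79% × 31% = 16.4083% of Fairlane Manufacturing Inc.
Chain via Clearview Mining NL → Talon Trust (R2): 55% × 73% × 56% = 22.484% of Fairlane Manufacturing Inc.
Aggregating (R3): 16.4083% + 22.484% = 38.8923%.

38.8923%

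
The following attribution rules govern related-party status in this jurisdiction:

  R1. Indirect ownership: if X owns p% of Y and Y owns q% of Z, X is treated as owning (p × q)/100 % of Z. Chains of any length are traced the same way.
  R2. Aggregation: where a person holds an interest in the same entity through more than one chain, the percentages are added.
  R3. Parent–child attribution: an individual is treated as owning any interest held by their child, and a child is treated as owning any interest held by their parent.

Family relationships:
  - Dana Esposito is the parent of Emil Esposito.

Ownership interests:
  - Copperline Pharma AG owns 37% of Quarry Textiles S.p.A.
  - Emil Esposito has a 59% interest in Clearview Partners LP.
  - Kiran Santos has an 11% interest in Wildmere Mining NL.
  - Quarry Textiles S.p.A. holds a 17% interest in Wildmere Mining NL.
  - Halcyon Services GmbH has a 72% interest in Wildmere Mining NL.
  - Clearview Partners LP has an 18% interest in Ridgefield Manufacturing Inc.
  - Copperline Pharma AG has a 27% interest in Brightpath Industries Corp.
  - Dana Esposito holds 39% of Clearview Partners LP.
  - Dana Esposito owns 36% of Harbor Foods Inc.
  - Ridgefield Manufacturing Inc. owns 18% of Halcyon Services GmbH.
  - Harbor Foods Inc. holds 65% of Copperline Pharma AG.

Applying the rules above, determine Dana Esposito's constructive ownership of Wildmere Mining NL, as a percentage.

3.758004%

By parent–child attribution (R3), Dana Esposito is treated as also owning Emil Esposito's interest in Clearview Partners LP, giving 39% + 59% = 98%.
Chain via Clearview Partners LP → Ridgefield Manufacturing Inc. → Halcyon Services GmbH (R1): 98% × 18% × 18% × 72% = 2.286144% of Wildmere Mining NL.
Chain via Harbor Foods Inc. → Copperline Pharma AG → Quarry Textiles S.p.A. (R1): 36% × 65% × 37% × 17% = 1.47186% of Wildmere Mining NL.
Aggregating (R2): 2.286144% + 1.47186% = 3.758004%.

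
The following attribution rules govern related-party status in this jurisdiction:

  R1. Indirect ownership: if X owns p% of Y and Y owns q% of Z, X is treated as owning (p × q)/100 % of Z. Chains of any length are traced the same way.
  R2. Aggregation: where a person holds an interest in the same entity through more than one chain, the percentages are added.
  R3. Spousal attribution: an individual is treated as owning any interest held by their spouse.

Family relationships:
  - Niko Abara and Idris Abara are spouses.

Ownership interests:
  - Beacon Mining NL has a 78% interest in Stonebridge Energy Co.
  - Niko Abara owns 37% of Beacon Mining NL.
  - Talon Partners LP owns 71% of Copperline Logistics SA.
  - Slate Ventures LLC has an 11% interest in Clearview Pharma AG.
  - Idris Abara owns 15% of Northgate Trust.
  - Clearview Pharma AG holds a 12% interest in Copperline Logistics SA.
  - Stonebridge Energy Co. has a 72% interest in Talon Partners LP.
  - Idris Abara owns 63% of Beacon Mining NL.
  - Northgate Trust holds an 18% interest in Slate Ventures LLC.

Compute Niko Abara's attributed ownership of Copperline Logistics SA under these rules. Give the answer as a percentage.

By spousal attribution (R3), Niko Abara is treated as also owning Idris Abara's interest in Beacon Mining NL, giving 37% + 63% = 100%.
By spousal attribution (R3), Niko Abara is treated as owning Idris Abara's 15% interest in Northgate Trust.
Chain via Beacon Mining NL → Stonebridge Energy Co. → Talon Partners LP (R1): 100% × 78% × 72% × 71% = 39.8736% of Copperline Logistics SA.
Chain via Northgate Trust → Slate Ventures LLC → Clearview Pharma AG (R1): 15% × 18% × 11% × 12% = 0.03564% of Copperline Logistics SA.
Aggregating (R2): 39.8736% + 0.03564% = 39.90924%.

39.90924%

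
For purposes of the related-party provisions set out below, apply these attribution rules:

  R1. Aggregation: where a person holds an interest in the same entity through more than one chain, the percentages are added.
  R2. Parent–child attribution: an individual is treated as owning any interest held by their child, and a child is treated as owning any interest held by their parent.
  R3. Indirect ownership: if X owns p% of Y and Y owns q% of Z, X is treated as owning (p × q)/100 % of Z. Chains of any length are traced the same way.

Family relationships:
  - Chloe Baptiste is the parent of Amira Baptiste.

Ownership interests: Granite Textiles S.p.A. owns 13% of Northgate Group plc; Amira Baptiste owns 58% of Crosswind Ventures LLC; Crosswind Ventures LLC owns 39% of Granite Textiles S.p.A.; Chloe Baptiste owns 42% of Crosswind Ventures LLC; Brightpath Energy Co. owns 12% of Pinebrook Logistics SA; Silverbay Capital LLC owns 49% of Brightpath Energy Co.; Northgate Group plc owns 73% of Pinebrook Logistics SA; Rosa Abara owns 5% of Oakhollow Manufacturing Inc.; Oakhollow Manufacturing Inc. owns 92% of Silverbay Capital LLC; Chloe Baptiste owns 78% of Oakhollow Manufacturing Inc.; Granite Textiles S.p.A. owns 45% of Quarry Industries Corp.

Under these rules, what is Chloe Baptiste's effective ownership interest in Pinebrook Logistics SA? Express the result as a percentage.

7.920588%

By parent–child attribution (R2), Chloe Baptiste is treated as also owning Amira Baptiste's interest in Crosswind Ventures LLC, giving 42% + 58% = 100%.
Chain via Oakhollow Manufacturing Inc. → Silverbay Capital LLC → Brightpath Energy Co. (R3): 78% × 92% × 49% × 12% = 4.219488% of Pinebrook Logistics SA.
Chain via Crosswind Ventures LLC → Granite Textiles S.p.A. → Northgate Group plc (R3): 100% × 39% × 13% × 73% = 3.7011% of Pinebrook Logistics SA.
Aggregating (R1): 4.219488% + 3.7011% = 7.920588%.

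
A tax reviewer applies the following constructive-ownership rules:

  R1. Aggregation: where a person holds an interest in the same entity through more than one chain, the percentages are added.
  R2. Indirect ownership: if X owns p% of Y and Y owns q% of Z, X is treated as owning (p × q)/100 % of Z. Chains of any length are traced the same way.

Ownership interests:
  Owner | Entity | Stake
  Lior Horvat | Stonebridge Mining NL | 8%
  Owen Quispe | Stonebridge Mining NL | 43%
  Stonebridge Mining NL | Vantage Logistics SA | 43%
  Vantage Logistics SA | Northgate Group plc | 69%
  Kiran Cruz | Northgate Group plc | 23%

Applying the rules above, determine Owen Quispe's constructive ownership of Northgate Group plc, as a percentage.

Chain via Stonebridge Mining NL → Vantage Logistics SA (R2): 43% × 43% × 69% = 12.7581% of Northgate Group plc.

12.7581%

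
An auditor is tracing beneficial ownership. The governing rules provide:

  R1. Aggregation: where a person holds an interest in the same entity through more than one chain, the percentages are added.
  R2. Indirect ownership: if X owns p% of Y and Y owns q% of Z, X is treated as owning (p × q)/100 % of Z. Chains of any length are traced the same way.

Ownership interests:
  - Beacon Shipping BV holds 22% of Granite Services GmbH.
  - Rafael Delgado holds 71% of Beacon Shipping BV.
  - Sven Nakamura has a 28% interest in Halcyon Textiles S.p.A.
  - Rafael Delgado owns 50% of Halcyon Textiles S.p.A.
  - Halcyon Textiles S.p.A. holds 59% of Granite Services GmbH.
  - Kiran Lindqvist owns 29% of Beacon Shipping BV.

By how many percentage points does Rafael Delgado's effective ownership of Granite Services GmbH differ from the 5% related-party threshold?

Chain via Halcyon Textiles S.p.A. (R2): 50% × 59% = 29.5% of Granite Services GmbH.
Chain via Beacon Shipping BV (R2): 71% × 22% = 15.62% of Granite Services GmbH.
Aggregating (R1): 29.5% + 15.62% = 45.12%.
45.12% exceeds the 5% threshold by 40.12 percentage points.

40.12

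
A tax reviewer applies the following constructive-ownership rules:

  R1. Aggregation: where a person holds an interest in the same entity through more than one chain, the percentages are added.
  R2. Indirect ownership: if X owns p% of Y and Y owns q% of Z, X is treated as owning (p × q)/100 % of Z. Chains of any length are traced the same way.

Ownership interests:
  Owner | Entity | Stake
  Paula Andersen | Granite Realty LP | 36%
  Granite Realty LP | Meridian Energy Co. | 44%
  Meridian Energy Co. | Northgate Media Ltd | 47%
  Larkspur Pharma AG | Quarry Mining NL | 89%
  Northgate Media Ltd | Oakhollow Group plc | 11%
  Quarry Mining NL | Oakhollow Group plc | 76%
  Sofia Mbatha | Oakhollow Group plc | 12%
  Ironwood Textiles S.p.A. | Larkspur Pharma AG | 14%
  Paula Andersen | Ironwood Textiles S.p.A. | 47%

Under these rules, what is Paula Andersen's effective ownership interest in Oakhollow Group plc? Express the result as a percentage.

Chain via Ironwood Textiles S.p.A. → Larkspur Pharma AG → Quarry Mining NL (R2): 47% × 14% × 89% × 76% = 4.450712% of Oakhollow Group plc.
Chain via Granite Realty LP → Meridian Energy Co. → Northgate Media Ltd (R2): 36% × 44% × 47% × 11% = 0.818928% of Oakhollow Group plc.
Aggregating (R1): 4.450712% + 0.818928% = 5.26964%.

5.26964%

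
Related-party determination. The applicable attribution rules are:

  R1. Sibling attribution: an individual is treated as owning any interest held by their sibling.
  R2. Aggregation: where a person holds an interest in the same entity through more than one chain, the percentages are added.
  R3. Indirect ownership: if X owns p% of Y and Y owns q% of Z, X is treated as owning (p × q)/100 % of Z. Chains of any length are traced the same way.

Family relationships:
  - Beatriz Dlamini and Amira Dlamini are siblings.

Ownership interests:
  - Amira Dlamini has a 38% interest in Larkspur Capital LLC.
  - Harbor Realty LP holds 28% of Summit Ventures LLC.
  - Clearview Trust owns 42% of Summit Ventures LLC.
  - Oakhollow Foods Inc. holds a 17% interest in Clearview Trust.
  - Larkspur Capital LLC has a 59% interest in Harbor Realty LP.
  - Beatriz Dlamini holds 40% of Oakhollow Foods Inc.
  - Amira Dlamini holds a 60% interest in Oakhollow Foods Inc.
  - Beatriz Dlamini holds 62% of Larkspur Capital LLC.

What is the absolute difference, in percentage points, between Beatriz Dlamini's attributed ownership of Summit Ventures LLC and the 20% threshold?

3.66

By sibling attribution (R1), Beatriz Dlamini is treated as also owning Amira Dlamini's interest in Oakhollow Foods Inc, giving 40% + 60% = 100%.
By sibling attribution (R1), Beatriz Dlamini is treated as also owning Amira Dlamini's interest in Larkspur Capital LLC, giving 62% + 38% = 100%.
Chain via Oakhollow Foods Inc. → Clearview Trust (R3): 100% × 17% × 42% = 7.14% of Summit Ventures LLC.
Chain via Larkspur Capital LLC → Harbor Realty LP (R3): 100% × 59% × 28% = 16.52% of Summit Ventures LLC.
Aggregating (R2): 7.14% + 16.52% = 23.66%.
23.66% exceeds the 20% threshold by 3.66 percentage points.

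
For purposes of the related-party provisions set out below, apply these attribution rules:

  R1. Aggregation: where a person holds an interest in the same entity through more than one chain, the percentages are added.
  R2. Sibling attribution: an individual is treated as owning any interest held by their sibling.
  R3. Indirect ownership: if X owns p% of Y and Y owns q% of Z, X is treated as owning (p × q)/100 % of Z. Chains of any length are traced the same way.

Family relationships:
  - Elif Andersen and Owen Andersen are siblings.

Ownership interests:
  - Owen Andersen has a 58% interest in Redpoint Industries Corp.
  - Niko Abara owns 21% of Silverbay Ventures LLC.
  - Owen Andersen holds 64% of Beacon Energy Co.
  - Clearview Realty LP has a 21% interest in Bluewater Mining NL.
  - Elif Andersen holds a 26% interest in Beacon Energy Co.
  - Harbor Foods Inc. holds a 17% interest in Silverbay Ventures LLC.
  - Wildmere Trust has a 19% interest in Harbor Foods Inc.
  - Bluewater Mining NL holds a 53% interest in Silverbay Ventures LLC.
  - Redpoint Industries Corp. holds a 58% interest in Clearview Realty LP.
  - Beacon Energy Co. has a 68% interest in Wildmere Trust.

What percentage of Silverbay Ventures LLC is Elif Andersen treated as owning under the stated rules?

By sibling attribution (R2), Elif Andersen is treated as also owning Owen Andersen's interest in Beacon Energy Co, giving 26% + 64% = 90%.
By sibling attribution (R2), Elif Andersen is treated as owning Owen Andersen's 58% interest in Redpoint Industries Corp.
Chain via Beacon Energy Co. → Wildmere Trust → Harbor Foods Inc. (R3): 90% × 68% × 19% × 17% = 1.97676% of Silverbay Ventures LLC.
Chain via Redpoint Industries Corp. → Clearview Realty LP → Bluewater Mining NL (R3): 58% × 58% × 21% × 53% = 3.744132% of Silverbay Ventures LLC.
Aggregating (R1): 1.97676% + 3.744132% = 5.720892%.

5.720892%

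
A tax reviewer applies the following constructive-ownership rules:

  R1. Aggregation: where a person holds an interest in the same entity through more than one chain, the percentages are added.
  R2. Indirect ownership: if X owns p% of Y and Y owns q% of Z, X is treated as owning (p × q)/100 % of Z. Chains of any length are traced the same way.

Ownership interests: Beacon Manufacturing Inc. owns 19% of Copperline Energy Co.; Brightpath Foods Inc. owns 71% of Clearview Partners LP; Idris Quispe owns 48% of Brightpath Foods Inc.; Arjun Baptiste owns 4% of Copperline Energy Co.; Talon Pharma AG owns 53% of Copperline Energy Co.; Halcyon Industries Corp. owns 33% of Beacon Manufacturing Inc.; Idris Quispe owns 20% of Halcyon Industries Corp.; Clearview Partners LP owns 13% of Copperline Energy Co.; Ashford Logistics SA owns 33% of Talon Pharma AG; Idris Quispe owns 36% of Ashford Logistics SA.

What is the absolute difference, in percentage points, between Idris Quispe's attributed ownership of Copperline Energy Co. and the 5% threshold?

Chain via Ashford Logistics SA → Talon Pharma AG (R2): 36% × 33% × 53% = 6.2964% of Copperline Energy Co.
Chain via Halcyon Industries Corp. → Beacon Manufacturing Inc. (R2): 20% × 33% × 19% = 1.254% of Copperline Energy Co.
Chain via Brightpath Foods Inc. → Clearview Partners LP (R2): 48% × 71% × 13% = 4.4304% of Copperline Energy Co.
Aggregating (R1): 6.2964% + 1.254% + 4.4304% = 11.9808%.
11.9808% exceeds the 5% threshold by 6.9808 percentage points.

6.9808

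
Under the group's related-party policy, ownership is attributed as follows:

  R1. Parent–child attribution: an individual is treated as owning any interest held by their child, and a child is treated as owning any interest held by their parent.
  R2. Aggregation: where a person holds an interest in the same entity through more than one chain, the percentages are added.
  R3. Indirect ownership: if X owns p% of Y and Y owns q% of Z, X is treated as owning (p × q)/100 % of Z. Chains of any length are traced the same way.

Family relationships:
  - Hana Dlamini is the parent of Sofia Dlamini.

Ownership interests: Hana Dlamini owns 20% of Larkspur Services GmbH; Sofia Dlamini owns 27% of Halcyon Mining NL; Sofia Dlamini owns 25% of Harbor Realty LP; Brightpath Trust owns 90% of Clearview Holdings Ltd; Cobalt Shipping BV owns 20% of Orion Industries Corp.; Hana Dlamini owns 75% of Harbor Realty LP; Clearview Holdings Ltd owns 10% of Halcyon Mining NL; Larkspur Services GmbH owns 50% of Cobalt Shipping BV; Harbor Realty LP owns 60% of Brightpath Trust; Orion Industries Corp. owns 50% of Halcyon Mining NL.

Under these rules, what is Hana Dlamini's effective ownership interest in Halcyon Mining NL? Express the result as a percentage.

By parent–child attribution (R1), Hana Dlamini is treated as also owning Sofia Dlamini's interest in Harbor Realty LP, giving 75% + 25% = 100%.
By parent–child attribution (R1), Hana Dlamini is treated as owning Sofia Dlamini's 27% interest in Halcyon Mining NL.
Chain via Harbor Realty LP → Brightpath Trust → Clearview Holdings Ltd (R3): 100% × 60% × 90% × 10% = 5.4% of Halcyon Mining NL.
Chain via Larkspur Services GmbH → Cobalt Shipping BV → Orion Industries Corp. (R3): 20% × 50% × 20% × 50% = 1% of Halcyon Mining NL.
Direct interest in Halcyon Mining NL: 27%.
Aggregating (R2): 5.4% + 1% + 27% = 33.4%.

33.4%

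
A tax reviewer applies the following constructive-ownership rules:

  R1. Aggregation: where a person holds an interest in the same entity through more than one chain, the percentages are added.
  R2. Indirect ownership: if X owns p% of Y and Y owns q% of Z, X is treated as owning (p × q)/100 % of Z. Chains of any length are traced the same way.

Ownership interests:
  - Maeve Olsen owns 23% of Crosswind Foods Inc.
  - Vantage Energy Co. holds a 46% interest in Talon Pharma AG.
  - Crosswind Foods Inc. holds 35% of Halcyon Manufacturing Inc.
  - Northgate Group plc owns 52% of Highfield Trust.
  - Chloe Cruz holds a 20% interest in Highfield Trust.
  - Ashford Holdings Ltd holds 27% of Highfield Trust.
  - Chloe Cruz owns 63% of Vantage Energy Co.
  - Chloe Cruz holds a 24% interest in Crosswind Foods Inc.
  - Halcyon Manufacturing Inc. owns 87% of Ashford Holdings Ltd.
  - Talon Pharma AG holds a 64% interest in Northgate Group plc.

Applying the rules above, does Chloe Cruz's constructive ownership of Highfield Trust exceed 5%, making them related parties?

Yes

Chain via Vantage Energy Co. → Talon Pharma AG → Northgate Group plc (R2): 63% × 46% × 64% × 52% = 9.644544% of Highfield Trust.
Chain via Crosswind Foods Inc. → Halcyon Manufacturing Inc. → Ashford Holdings Ltd (R2): 24% × 35% × 87% × 27% = 1.97316% of Highfield Trust.
Direct interest in Highfield Trust: 20%.
Aggregating (R1): 9.644544% + 1.97316% + 20% = 31.617704%.
31.617704% exceeds the 5% threshold, so Chloe is a related party to Highfield Trust.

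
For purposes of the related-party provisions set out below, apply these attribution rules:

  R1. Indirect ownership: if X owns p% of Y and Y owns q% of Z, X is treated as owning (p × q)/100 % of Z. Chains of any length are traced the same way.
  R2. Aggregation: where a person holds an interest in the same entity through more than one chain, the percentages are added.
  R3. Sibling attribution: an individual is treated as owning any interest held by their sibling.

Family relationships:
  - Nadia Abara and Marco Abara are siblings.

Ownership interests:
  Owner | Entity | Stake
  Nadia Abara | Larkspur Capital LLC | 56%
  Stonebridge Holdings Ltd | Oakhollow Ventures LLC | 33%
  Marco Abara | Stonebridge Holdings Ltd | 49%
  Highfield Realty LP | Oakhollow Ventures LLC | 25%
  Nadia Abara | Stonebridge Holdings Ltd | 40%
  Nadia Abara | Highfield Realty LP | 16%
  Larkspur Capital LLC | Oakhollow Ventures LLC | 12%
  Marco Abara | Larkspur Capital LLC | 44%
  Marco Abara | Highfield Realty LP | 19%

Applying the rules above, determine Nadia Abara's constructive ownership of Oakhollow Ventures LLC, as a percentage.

By sibling attribution (R3), Nadia Abara is treated as also owning Marco Abara's interest in Larkspur Capital LLC, giving 56% + 44% = 100%.
By sibling attribution (R3), Nadia Abara is treated as also owning Marco Abara's interest in Highfield Realty LP, giving 16% + 19% = 35%.
By sibling attribution (R3), Nadia Abara is treated as also owning Marco Abara's interest in Stonebridge Holdings Ltd, giving 40% + 49% = 89%.
Chain via Larkspur Capital LLC (R1): 100% × 12% = 12% of Oakhollow Ventures LLC.
Chain via Highfield Realty LP (R1): 35% × 25% = 8.75% of Oakhollow Ventures LLC.
Chain via Stonebridge Holdings Ltd (R1): 89% × 33% = 29.37% of Oakhollow Ventures LLC.
Aggregating (R2): 12% + 8.75% + 29.37% = 50.12%.

50.12%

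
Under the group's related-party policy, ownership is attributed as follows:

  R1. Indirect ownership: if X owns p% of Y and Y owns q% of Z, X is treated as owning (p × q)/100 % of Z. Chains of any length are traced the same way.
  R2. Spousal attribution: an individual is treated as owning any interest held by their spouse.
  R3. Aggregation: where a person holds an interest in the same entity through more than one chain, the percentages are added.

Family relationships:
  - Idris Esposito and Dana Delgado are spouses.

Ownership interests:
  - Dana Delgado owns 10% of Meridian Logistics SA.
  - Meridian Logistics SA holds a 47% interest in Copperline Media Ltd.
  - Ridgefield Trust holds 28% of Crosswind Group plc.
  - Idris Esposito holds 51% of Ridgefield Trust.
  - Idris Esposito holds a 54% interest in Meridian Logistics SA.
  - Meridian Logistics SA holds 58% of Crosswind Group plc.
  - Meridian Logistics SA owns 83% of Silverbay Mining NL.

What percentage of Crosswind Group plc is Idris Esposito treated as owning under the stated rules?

51.4%

By spousal attribution (R2), Idris Esposito is treated as also owning Dana Delgado's interest in Meridian Logistics SA, giving 54% + 10% = 64%.
Chain via Meridian Logistics SA (R1): 64% × 58% = 37.12% of Crosswind Group plc.
Chain via Ridgefield Trust (R1): 51% × 28% = 14.28% of Crosswind Group plc.
Aggregating (R3): 37.12% + 14.28% = 51.4%.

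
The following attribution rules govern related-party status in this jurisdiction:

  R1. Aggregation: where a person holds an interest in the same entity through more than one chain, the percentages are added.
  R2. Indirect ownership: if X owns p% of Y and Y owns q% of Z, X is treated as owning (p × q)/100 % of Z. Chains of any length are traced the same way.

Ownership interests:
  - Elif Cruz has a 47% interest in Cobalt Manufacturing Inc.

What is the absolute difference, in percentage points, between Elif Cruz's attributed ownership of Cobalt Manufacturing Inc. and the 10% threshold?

37

Direct interest in Cobalt Manufacturing Inc: 47%.
47% exceeds the 10% threshold by 37 percentage points.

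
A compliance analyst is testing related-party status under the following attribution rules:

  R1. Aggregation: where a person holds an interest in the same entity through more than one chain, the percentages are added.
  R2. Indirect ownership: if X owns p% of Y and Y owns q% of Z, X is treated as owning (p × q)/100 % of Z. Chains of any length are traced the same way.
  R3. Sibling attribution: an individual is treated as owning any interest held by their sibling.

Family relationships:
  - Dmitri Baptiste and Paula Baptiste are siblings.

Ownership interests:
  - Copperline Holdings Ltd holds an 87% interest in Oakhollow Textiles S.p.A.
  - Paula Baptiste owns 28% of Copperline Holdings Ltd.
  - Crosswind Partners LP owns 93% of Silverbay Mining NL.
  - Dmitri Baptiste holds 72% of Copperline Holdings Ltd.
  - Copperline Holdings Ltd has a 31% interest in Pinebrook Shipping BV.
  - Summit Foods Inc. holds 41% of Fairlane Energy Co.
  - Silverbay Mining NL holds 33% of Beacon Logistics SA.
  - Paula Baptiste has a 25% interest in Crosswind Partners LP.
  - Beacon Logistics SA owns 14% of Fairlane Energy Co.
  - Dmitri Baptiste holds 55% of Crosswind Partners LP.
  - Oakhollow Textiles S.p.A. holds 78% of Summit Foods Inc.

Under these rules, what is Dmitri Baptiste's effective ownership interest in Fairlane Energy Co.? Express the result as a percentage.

By sibling attribution (R3), Dmitri Baptiste is treated as also owning Paula Baptiste's interest in Copperline Holdings Ltd, giving 72% + 28% = 100%.
By sibling attribution (R3), Dmitri Baptiste is treated as also owning Paula Baptiste's interest in Crosswind Partners LP, giving 55% + 25% = 80%.
Chain via Copperline Holdings Ltd → Oakhollow Textiles S.p.A. → Summit Foods Inc. (R2): 100% × 87% × 78% × 41% = 27.8226% of Fairlane Energy Co.
Chain via Crosswind Partners LP → Silverbay Mining NL → Beacon Logistics SA (R2): 80% × 93% × 33% × 14% = 3.43728% of Fairlane Energy Co.
Aggregating (R1): 27.8226% + 3.43728% = 31.25988%.

31.25988%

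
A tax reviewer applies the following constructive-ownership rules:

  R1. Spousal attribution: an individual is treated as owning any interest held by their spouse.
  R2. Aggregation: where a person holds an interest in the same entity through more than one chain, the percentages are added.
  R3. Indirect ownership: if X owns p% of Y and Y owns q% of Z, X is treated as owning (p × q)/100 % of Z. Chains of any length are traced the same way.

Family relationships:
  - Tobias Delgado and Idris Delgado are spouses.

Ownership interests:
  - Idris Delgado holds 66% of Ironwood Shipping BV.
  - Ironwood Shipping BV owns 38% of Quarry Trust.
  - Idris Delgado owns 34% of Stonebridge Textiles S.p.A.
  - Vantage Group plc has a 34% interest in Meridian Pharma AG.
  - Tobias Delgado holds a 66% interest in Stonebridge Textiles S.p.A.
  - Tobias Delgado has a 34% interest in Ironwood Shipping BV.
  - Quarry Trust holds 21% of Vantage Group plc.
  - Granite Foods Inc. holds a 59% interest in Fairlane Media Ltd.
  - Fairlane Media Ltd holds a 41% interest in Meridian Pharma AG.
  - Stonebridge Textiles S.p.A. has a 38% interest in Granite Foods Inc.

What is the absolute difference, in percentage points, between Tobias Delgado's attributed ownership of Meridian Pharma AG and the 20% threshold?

8.0946

By spousal attribution (R1), Tobias Delgado is treated as also owning Idris Delgado's interest in Ironwood Shipping BV, giving 34% + 66% = 100%.
By spousal attribution (R1), Tobias Delgado is treated as also owning Idris Delgado's interest in Stonebridge Textiles S.p.A, giving 66% + 34% = 100%.
Chain via Ironwood Shipping BV → Quarry Trust → Vantage Group plc (R3): 100% × 38% × 21% × 34% = 2.7132% of Meridian Pharma AG.
Chain via Stonebridge Textiles S.p.A. → Granite Foods Inc. → Fairlane Media Ltd (R3): 100% × 38% × 59% × 41% = 9.1922% of Meridian Pharma AG.
Aggregating (R2): 2.7132% + 9.1922% = 11.9054%.
11.9054% falls short of the 20% threshold by 8.0946 percentage points.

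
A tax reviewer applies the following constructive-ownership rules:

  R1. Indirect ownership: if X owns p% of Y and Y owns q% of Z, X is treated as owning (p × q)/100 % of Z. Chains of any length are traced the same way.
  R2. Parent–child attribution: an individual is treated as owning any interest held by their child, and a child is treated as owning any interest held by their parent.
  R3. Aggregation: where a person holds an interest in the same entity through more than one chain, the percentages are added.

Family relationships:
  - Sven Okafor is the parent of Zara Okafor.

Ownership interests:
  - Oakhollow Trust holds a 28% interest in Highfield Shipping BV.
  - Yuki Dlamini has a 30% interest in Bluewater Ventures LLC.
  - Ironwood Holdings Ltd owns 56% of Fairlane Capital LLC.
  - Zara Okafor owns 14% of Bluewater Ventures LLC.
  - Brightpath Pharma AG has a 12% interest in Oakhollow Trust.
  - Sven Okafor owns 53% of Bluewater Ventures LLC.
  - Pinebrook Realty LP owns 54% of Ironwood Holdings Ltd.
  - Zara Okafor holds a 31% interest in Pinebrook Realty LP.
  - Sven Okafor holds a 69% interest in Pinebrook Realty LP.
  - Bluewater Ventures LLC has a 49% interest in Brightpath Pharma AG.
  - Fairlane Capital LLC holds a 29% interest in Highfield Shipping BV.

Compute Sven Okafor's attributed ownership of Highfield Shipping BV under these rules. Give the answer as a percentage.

By parent–child attribution (R2), Sven Okafor is treated as also owning Zara Okafor's interest in Bluewater Ventures LLC, giving 53% + 14% = 67%.
By parent–child attribution (R2), Sven Okafor is treated as also owning Zara Okafor's interest in Pinebrook Realty LP, giving 69% + 31% = 100%.
Chain via Bluewater Ventures LLC → Brightpath Pharma AG → Oakhollow Trust (R1): 67% × 49% × 12% × 28% = 1.103088% of Highfield Shipping BV.
Chain via Pinebrook Realty LP → Ironwood Holdings Ltd → Fairlane Capital LLC (R1): 100% × 54% × 56% × 29% = 8.7696% of Highfield Shipping BV.
Aggregating (R3): 1.103088% + 8.7696% = 9.872688%.

9.872688%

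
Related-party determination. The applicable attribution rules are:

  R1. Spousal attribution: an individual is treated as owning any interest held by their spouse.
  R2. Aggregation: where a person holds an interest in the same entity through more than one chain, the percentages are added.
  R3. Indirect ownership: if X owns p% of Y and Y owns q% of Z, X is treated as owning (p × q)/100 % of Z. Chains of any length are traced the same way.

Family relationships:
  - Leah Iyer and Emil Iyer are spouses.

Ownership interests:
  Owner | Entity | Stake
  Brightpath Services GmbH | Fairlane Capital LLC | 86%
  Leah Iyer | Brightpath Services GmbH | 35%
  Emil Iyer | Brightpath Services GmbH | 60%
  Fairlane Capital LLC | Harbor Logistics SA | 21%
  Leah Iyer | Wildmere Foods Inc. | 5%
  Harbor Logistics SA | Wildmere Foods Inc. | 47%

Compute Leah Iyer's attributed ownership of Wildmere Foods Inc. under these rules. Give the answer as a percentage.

By spousal attribution (R1), Leah Iyer is treated as also owning Emil Iyer's interest in Brightpath Services GmbH, giving 35% + 60% = 95%.
Chain via Brightpath Services GmbH → Fairlane Capital LLC → Harbor Logistics SA (R3): 95% × 86% × 21% × 47% = 8.06379% of Wildmere Foods Inc.
Direct interest in Wildmere Foods Inc: 5%.
Aggregating (R2): 8.06379% + 5% = 13.06379%.

13.06379%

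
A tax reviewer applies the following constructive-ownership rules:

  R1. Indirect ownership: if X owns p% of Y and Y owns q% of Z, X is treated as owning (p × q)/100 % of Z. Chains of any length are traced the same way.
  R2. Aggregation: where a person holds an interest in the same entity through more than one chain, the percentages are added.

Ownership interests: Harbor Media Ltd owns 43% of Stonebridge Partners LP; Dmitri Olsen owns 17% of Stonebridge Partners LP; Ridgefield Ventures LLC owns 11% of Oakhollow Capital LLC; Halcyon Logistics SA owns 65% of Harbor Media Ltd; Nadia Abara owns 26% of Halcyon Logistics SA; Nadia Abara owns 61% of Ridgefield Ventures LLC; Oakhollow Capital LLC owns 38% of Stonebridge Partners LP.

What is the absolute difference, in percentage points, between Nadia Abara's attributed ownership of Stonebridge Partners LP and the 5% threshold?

Chain via Halcyon Logistics SA → Harbor Media Ltd (R1): 26% × 65% × 43% = 7.267% of Stonebridge Partners LP.
Chain via Ridgefield Ventures LLC → Oakhollow Capital LLC (R1): 61% × 11% × 38% = 2.5498% of Stonebridge Partners LP.
Aggregating (R2): 7.267% + 2.5498% = 9.8168%.
9.8168% exceeds the 5% threshold by 4.8168 percentage points.

4.8168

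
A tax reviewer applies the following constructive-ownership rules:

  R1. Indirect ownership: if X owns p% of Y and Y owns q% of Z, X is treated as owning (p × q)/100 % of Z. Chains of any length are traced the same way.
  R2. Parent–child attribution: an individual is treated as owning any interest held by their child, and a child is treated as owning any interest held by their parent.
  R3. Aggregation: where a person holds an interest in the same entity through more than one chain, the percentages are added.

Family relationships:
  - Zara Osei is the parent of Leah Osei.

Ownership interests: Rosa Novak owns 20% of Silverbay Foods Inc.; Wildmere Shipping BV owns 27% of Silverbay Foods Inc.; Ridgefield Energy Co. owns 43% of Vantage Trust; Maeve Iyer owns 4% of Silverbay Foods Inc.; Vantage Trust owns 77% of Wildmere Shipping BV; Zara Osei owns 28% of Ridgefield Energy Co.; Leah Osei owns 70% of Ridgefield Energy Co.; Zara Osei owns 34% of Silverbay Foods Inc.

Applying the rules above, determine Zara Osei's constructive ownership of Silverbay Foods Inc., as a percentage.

By parent–child attribution (R2), Zara Osei is treated as also owning Leah Osei's interest in Ridgefield Energy Co, giving 28% + 70% = 98%.
Chain via Ridgefield Energy Co. → Vantage Trust → Wildmere Shipping BV (R1): 98% × 43% × 77% × 27% = 8.760906% of Silverbay Foods Inc.
Direct interest in Silverbay Foods Inc: 34%.
Aggregating (R3): 8.760906% + 34% = 42.760906%.

42.760906%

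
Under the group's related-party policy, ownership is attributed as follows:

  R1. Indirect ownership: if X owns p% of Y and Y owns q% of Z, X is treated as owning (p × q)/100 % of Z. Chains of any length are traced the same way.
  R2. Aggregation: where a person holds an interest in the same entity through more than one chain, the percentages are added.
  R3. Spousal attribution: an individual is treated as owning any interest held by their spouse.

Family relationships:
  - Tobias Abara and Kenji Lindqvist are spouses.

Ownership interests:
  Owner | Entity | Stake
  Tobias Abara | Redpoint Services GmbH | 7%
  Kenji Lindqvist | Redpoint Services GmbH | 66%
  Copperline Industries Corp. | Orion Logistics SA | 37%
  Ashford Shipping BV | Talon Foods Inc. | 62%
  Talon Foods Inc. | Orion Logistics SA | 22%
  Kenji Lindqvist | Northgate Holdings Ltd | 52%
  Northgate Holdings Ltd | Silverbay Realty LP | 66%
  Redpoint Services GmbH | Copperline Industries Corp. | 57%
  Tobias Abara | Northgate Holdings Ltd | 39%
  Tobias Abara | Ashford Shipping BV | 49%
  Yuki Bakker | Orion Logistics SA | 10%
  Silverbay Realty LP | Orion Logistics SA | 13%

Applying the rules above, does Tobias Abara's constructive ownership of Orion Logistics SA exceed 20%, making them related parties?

Yes

By spousal attribution (R3), Tobias Abara is treated as also owning Kenji Lindqvist's interest in Northgate Holdings Ltd, giving 39% + 52% = 91%.
By spousal attribution (R3), Tobias Abara is treated as also owning Kenji Lindqvist's interest in Redpoint Services GmbH, giving 7% + 66% = 73%.
Chain via Ashford Shipping BV → Talon Foods Inc. (R1): 49% × 62% × 22% = 6.6836% of Orion Logistics SA.
Chain via Northgate Holdings Ltd → Silverbay Realty LP (R1): 91% × 66% × 13% = 7.8078% of Orion Logistics SA.
Chain via Redpoint Services GmbH → Copperline Industries Corp. (R1): 73% × 57% × 37% = 15.3957% of Orion Logistics SA.
Aggregating (R2): 6.6836% + 7.8078% + 15.3957% = 29.8871%.
29.8871% exceeds the 20% threshold, so Tobias is a related party to Orion Logistics SA.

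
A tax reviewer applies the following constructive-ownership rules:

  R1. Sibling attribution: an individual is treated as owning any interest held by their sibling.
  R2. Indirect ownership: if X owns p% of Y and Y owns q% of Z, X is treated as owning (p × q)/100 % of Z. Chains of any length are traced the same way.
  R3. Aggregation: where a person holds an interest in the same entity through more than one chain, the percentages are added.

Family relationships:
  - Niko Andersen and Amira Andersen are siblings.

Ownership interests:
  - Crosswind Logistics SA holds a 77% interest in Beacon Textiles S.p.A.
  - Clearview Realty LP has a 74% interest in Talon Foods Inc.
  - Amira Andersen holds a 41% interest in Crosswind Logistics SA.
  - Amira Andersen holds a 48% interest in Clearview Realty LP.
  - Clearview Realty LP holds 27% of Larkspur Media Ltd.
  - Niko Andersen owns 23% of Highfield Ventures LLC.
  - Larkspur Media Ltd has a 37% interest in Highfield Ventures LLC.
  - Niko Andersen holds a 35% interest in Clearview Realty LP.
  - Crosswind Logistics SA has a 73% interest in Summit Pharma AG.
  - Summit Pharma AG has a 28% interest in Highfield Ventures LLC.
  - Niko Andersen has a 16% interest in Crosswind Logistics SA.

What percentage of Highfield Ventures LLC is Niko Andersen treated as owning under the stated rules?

By sibling attribution (R1), Niko Andersen is treated as also owning Amira Andersen's interest in Crosswind Logistics SA, giving 16% + 41% = 57%.
By sibling attribution (R1), Niko Andersen is treated as also owning Amira Andersen's interest in Clearview Realty LP, giving 35% + 48% = 83%.
Chain via Crosswind Logistics SA → Summit Pharma AG (R2): 57% × 73% × 28% = 11.6508% of Highfield Ventures LLC.
Chain via Clearview Realty LP → Larkspur Media Ltd (R2): 83% × 27% × 37% = 8.2917% of Highfield Ventures LLC.
Direct interest in Highfield Ventures LLC: 23%.
Aggregating (R3): 11.6508% + 8.2917% + 23% = 42.9425%.

42.9425%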